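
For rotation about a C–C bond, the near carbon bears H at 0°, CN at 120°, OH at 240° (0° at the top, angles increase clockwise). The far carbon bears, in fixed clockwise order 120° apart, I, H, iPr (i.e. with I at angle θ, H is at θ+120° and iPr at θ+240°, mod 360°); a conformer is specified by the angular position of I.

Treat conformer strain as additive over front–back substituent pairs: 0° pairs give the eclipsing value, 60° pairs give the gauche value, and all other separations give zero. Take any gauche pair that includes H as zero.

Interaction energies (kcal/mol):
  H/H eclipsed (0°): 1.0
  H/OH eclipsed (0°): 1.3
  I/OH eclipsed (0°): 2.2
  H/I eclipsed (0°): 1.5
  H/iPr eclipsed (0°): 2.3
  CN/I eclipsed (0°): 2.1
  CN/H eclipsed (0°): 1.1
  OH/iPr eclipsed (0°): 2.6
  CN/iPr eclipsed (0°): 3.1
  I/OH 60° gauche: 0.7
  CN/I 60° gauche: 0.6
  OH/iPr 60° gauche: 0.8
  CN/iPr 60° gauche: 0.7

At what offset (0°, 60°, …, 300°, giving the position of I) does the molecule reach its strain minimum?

I at 0° (eclipsed): H(0°)/I(0°) eclipsed 1.5; CN(120°)/H(120°) eclipsed 1.1; OH(240°)/iPr(240°) eclipsed 2.6 → 5.2 kcal/mol.
I at 60° (staggered): CN(120°)/I(60°) gauche 0.6; OH(240°)/iPr(300°) gauche 0.8 → 1.4 kcal/mol.
I at 120° (eclipsed): H(0°)/iPr(0°) eclipsed 2.3; CN(120°)/I(120°) eclipsed 2.1; OH(240°)/H(240°) eclipsed 1.3 → 5.7 kcal/mol.
I at 180° (staggered): CN(120°)/I(180°) gauche 0.6; CN(120°)/iPr(60°) gauche 0.7; OH(240°)/I(180°) gauche 0.7 → 2.0 kcal/mol.
I at 240° (eclipsed): H(0°)/H(0°) eclipsed 1.0; CN(120°)/iPr(120°) eclipsed 3.1; OH(240°)/I(240°) eclipsed 2.2 → 6.3 kcal/mol.
I at 300° (staggered): CN(120°)/iPr(180°) gauche 0.7; OH(240°)/I(300°) gauche 0.7; OH(240°)/iPr(180°) gauche 0.8 → 2.2 kcal/mol.
The minimum (1.4 kcal/mol) occurs with I at 60°.

60°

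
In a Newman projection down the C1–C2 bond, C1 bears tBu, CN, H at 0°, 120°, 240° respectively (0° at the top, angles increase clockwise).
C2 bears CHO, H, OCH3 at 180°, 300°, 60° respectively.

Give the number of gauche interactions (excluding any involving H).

3

Non-H gauche pairs: tBu(0°)/OCH3(60°); CN(120°)/CHO(180°); CN(120°)/OCH3(60°) — 3 interactions.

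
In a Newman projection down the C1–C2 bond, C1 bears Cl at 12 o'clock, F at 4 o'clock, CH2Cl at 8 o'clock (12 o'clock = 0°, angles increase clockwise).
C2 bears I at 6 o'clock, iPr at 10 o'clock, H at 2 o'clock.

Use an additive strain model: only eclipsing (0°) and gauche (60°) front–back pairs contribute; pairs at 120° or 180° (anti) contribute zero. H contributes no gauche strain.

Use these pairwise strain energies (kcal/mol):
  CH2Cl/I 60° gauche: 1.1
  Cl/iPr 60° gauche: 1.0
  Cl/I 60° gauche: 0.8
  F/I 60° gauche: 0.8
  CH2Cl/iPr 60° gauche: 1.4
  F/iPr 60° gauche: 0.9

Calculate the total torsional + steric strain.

4.3 kcal/mol

This conformer is staggered. Cl at 0° is gauche with iPr at 300° (1.0); F at 120° is gauche with I at 180° (0.8); CH2Cl at 240° is gauche with I at 180° (1.1); CH2Cl at 240° is gauche with iPr at 300° (1.4). Total 4.3 kcal/mol.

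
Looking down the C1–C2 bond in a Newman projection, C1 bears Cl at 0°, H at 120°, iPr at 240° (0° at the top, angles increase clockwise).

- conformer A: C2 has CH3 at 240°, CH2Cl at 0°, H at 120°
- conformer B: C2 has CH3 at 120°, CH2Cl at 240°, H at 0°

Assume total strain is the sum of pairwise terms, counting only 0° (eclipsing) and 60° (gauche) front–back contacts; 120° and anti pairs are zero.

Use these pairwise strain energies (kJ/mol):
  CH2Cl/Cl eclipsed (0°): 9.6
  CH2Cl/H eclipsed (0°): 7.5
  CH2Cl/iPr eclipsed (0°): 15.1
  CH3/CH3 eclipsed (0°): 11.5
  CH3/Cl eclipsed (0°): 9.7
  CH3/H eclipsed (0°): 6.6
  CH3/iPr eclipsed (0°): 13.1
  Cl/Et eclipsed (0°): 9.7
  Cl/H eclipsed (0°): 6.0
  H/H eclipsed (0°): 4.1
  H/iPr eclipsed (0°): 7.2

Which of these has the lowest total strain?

A (eclipsed): Cl–CH2Cl eclipsed, H–H eclipsed, iPr–CH3 eclipsed; 9.6 + 4.1 + 13.1 = 26.8 kJ/mol.
B (eclipsed): Cl–H eclipsed, H–CH3 eclipsed, iPr–CH2Cl eclipsed; 6.0 + 6.6 + 15.1 = 27.7 kJ/mol.
A has the lowest total (26.8 kJ/mol).

A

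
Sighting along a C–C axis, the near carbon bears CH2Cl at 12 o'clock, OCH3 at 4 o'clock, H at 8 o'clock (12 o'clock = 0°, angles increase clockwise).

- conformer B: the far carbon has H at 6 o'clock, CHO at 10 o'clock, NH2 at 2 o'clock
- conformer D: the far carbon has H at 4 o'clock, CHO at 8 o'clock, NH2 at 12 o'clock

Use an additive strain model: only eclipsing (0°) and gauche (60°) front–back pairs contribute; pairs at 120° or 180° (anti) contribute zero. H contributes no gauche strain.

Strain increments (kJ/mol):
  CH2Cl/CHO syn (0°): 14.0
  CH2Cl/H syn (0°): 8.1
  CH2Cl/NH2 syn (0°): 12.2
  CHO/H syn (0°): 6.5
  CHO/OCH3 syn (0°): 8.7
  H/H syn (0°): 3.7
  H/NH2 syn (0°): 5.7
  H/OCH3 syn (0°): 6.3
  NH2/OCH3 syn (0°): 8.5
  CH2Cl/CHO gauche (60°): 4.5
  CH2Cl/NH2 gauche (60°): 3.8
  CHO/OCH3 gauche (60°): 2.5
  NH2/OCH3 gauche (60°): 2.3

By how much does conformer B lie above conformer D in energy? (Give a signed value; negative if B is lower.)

-14.4 kJ/mol

B (staggered): CH2Cl–CHO gauche, CH2Cl–NH2 gauche, OCH3–NH2 gauche; 4.5 + 3.8 + 2.3 = 10.6 kJ/mol.
D (eclipsed): CH2Cl–NH2 eclipsed, OCH3–H eclipsed, H–CHO eclipsed; 12.2 + 6.3 + 6.5 = 25.0 kJ/mol.
E(B) − E(D) = 10.6 − 25.0 = -14.4 kJ/mol.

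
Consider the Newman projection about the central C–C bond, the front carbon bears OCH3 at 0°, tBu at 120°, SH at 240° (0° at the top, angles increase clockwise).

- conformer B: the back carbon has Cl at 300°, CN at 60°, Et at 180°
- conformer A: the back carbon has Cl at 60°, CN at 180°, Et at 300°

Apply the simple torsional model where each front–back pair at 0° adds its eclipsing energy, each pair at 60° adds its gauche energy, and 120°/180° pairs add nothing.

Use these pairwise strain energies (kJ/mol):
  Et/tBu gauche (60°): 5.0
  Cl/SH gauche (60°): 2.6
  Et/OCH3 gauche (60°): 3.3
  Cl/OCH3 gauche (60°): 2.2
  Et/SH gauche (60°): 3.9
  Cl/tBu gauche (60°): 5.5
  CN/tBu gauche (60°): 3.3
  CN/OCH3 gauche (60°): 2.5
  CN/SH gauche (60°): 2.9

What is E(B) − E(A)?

-1.6 kJ/mol

B (staggered): OCH3–Cl gauche, OCH3–CN gauche, tBu–CN gauche, tBu–Et gauche, SH–Cl gauche, SH–Et gauche; 2.2 + 2.5 + 3.3 + 5.0 + 2.6 + 3.9 = 19.5 kJ/mol.
A (staggered): OCH3–Cl gauche, OCH3–Et gauche, tBu–Cl gauche, tBu–CN gauche, SH–CN gauche, SH–Et gauche; 2.2 + 3.3 + 5.5 + 3.3 + 2.9 + 3.9 = 21.1 kJ/mol.
E(B) − E(A) = 19.5 − 21.1 = -1.6 kJ/mol.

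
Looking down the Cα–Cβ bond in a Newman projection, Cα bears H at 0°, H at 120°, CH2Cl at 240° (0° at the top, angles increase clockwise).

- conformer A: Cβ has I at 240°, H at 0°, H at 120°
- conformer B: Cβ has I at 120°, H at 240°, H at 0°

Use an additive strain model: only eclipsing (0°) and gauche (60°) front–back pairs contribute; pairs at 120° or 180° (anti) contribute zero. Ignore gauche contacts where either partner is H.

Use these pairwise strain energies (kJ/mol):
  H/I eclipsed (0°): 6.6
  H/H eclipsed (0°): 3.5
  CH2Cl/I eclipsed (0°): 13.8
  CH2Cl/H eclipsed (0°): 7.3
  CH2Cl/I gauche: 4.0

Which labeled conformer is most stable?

A (eclipsed): H(0°)/H(0°) eclipsed 3.5; H(120°)/H(120°) eclipsed 3.5; CH2Cl(240°)/I(240°) eclipsed 13.8 → 20.8 kJ/mol.
B (eclipsed): H(0°)/H(0°) eclipsed 3.5; H(120°)/I(120°) eclipsed 6.6; CH2Cl(240°)/H(240°) eclipsed 7.3 → 17.4 kJ/mol.
B has the lowest total (17.4 kJ/mol).

B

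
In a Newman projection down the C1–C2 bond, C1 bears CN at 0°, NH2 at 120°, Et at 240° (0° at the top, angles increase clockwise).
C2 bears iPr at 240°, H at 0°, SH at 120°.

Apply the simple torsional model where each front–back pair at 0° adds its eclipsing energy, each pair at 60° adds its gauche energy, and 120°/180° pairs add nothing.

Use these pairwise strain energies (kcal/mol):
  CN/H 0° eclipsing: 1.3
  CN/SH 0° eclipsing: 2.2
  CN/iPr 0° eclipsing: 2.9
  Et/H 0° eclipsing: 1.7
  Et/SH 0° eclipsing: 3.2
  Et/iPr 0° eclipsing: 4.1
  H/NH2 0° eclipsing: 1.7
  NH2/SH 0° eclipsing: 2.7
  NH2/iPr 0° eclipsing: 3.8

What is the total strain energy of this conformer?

8.1 kcal/mol

This conformer (eclipsed): CN(0°)/H(0°) eclipsed 1.3; NH2(120°)/SH(120°) eclipsed 2.7; Et(240°)/iPr(240°) eclipsed 4.1 → 8.1 kcal/mol.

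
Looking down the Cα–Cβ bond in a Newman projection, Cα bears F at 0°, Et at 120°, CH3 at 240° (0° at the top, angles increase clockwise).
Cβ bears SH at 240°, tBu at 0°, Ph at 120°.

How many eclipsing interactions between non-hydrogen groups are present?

Non-H eclipsing pairs: F(0°)/tBu(0°); Et(120°)/Ph(120°); CH3(240°)/SH(240°) — 3 interactions.

3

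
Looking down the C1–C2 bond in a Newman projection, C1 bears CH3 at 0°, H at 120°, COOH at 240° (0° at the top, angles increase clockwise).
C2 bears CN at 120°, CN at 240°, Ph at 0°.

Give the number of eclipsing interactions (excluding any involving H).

Non-H eclipsing pairs: CH3(0°)/Ph(0°); COOH(240°)/CN(240°) — 2 interactions.

2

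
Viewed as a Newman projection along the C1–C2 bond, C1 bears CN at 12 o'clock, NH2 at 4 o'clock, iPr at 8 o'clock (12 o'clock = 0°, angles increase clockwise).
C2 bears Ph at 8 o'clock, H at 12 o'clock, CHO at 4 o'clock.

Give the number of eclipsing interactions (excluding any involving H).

2

Non-H eclipsing pairs: NH2(120°)/CHO(120°); iPr(240°)/Ph(240°) — 2 interactions.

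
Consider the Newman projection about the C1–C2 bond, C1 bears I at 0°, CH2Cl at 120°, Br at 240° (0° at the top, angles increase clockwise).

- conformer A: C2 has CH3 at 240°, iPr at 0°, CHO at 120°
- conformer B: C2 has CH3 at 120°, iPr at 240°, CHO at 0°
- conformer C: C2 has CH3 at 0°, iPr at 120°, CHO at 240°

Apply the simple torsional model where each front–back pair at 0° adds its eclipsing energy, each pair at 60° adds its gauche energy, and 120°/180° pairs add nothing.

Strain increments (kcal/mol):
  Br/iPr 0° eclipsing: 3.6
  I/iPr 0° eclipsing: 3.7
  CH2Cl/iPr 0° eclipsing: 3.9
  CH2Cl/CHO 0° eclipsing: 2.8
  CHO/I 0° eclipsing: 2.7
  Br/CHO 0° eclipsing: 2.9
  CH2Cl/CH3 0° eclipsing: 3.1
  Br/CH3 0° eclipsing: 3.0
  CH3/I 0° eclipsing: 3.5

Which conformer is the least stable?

A (eclipsed): I–iPr eclipsed, CH2Cl–CHO eclipsed, Br–CH3 eclipsed; 3.7 + 2.8 + 3.0 = 9.5 kcal/mol.
B (eclipsed): I–CHO eclipsed, CH2Cl–CH3 eclipsed, Br–iPr eclipsed; 2.7 + 3.1 + 3.6 = 9.4 kcal/mol.
C (eclipsed): I–CH3 eclipsed, CH2Cl–iPr eclipsed, Br–CHO eclipsed; 3.5 + 3.9 + 2.9 = 10.3 kcal/mol.
C has the highest total (10.3 kcal/mol).

C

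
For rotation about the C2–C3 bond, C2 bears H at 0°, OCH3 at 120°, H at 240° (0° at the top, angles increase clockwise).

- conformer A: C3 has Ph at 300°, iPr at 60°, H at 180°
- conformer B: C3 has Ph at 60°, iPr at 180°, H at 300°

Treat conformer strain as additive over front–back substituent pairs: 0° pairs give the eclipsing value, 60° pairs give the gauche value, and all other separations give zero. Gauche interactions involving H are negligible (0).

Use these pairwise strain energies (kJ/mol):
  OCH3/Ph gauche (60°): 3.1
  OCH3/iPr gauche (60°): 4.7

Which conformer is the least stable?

B

A (staggered): OCH3(120°)/iPr(60°) gauche 4.7 → 4.7 kJ/mol.
B (staggered): OCH3(120°)/Ph(60°) gauche 3.1; OCH3(120°)/iPr(180°) gauche 4.7 → 7.8 kJ/mol.
B has the highest total (7.8 kJ/mol).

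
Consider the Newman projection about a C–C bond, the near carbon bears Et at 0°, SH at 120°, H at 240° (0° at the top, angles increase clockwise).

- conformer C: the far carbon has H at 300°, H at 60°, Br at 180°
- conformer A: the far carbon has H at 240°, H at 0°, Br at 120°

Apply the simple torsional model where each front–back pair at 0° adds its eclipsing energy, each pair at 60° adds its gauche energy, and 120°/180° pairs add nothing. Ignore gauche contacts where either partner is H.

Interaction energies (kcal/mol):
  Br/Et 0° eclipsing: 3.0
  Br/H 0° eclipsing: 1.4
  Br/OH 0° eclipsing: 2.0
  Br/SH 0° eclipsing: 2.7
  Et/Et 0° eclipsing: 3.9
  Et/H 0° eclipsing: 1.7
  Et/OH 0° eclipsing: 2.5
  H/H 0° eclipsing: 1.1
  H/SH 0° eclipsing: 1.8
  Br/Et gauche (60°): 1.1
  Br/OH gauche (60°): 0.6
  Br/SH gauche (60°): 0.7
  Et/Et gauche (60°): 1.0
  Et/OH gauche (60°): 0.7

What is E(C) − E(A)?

-4.8 kcal/mol

C (staggered): SH–Br gauche; 0.7 = 0.7 kcal/mol.
A (eclipsed): Et–H eclipsed, SH–Br eclipsed, H–H eclipsed; 1.7 + 2.7 + 1.1 = 5.5 kcal/mol.
E(C) − E(A) = 0.7 − 5.5 = -4.8 kcal/mol.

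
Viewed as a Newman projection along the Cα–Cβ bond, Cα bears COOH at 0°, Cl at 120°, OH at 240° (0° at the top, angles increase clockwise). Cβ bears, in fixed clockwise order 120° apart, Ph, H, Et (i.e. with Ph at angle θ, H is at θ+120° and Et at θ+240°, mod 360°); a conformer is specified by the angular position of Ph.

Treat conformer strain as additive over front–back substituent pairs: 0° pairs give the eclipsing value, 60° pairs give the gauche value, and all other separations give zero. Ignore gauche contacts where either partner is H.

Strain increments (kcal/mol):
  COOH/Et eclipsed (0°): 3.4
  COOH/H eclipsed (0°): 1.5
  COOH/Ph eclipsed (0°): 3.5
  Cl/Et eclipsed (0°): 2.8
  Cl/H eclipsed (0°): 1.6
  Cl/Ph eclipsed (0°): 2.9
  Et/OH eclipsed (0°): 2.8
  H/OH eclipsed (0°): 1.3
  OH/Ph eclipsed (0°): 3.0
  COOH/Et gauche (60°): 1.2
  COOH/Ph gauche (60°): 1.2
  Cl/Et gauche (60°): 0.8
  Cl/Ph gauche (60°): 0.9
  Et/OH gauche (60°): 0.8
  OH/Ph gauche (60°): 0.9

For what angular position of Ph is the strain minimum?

300°

Ph at 0° is eclipsed. COOH at 0° is eclipsed with Ph at 0° (3.5); Cl at 120° is eclipsed with H at 120° (1.6); OH at 240° is eclipsed with Et at 240° (2.8). Total 7.9 kcal/mol.
Ph at 60° is staggered. COOH at 0° is gauche with Ph at 60° (1.2); COOH at 0° is gauche with Et at 300° (1.2); Cl at 120° is gauche with Ph at 60° (0.9); OH at 240° is gauche with Et at 300° (0.8). Total 4.1 kcal/mol.
Ph at 120° is eclipsed. COOH at 0° is eclipsed with Et at 0° (3.4); Cl at 120° is eclipsed with Ph at 120° (2.9); OH at 240° is eclipsed with H at 240° (1.3). Total 7.6 kcal/mol.
Ph at 180° is staggered. COOH at 0° is gauche with Et at 60° (1.2); Cl at 120° is gauche with Ph at 180° (0.9); Cl at 120° is gauche with Et at 60° (0.8); OH at 240° is gauche with Ph at 180° (0.9). Total 3.8 kcal/mol.
Ph at 240° is eclipsed. COOH at 0° is eclipsed with H at 0° (1.5); Cl at 120° is eclipsed with Et at 120° (2.8); OH at 240° is eclipsed with Ph at 240° (3.0). Total 7.3 kcal/mol.
Ph at 300° is staggered. COOH at 0° is gauche with Ph at 300° (1.2); Cl at 120° is gauche with Et at 180° (0.8); OH at 240° is gauche with Ph at 300° (0.9); OH at 240° is gauche with Et at 180° (0.8). Total 3.7 kcal/mol.
The minimum (3.7 kcal/mol) occurs with Ph at 300°.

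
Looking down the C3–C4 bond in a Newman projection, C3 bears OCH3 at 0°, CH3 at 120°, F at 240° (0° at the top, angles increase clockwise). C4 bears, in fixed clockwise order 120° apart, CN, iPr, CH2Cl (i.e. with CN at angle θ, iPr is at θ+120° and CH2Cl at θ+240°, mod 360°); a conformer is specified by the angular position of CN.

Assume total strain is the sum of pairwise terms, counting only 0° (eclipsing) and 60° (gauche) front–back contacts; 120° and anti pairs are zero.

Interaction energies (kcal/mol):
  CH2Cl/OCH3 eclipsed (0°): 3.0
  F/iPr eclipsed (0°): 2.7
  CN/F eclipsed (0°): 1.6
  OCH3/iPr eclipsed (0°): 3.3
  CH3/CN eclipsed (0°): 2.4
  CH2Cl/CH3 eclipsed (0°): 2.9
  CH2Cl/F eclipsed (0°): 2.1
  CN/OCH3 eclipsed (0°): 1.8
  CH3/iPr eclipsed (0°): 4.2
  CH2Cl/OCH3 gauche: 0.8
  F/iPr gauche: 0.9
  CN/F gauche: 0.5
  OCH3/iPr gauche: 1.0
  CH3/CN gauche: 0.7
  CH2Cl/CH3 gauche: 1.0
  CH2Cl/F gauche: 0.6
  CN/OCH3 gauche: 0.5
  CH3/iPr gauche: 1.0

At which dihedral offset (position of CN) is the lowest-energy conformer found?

60°

CN at 0° (eclipsed): OCH3(0°)/CN(0°) eclipsed 1.8; CH3(120°)/iPr(120°) eclipsed 4.2; F(240°)/CH2Cl(240°) eclipsed 2.1 → 8.1 kcal/mol.
CN at 60° (staggered): OCH3(0°)/CN(60°) gauche 0.5; OCH3(0°)/CH2Cl(300°) gauche 0.8; CH3(120°)/CN(60°) gauche 0.7; CH3(120°)/iPr(180°) gauche 1.0; F(240°)/iPr(180°) gauche 0.9; F(240°)/CH2Cl(300°) gauche 0.6 → 4.5 kcal/mol.
CN at 120° (eclipsed): OCH3(0°)/CH2Cl(0°) eclipsed 3.0; CH3(120°)/CN(120°) eclipsed 2.4; F(240°)/iPr(240°) eclipsed 2.7 → 8.1 kcal/mol.
CN at 180° (staggered): OCH3(0°)/iPr(300°) gauche 1.0; OCH3(0°)/CH2Cl(60°) gauche 0.8; CH3(120°)/CN(180°) gauche 0.7; CH3(120°)/CH2Cl(60°) gauche 1.0; F(240°)/CN(180°) gauche 0.5; F(240°)/iPr(300°) gauche 0.9 → 4.9 kcal/mol.
CN at 240° (eclipsed): OCH3(0°)/iPr(0°) eclipsed 3.3; CH3(120°)/CH2Cl(120°) eclipsed 2.9; F(240°)/CN(240°) eclipsed 1.6 → 7.8 kcal/mol.
CN at 300° (staggered): OCH3(0°)/CN(300°) gauche 0.5; OCH3(0°)/iPr(60°) gauche 1.0; CH3(120°)/iPr(60°) gauche 1.0; CH3(120°)/CH2Cl(180°) gauche 1.0; F(240°)/CN(300°) gauche 0.5; F(240°)/CH2Cl(180°) gauche 0.6 → 4.6 kcal/mol.
The minimum (4.5 kcal/mol) occurs with CN at 60°.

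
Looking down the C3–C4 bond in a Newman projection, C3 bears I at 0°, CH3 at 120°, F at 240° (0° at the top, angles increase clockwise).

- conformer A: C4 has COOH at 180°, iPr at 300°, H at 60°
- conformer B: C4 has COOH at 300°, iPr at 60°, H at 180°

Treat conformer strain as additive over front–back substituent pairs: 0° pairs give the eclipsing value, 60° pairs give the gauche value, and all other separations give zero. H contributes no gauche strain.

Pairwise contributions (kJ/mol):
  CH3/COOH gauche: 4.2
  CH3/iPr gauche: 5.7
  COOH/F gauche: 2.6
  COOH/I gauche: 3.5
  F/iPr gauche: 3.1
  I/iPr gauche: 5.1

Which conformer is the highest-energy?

A (staggered): I(0°)/iPr(300°) gauche 5.1; CH3(120°)/COOH(180°) gauche 4.2; F(240°)/COOH(180°) gauche 2.6; F(240°)/iPr(300°) gauche 3.1 → 15.0 kJ/mol.
B (staggered): I(0°)/COOH(300°) gauche 3.5; I(0°)/iPr(60°) gauche 5.1; CH3(120°)/iPr(60°) gauche 5.7; F(240°)/COOH(300°) gauche 2.6 → 16.9 kJ/mol.
B has the highest total (16.9 kJ/mol).

B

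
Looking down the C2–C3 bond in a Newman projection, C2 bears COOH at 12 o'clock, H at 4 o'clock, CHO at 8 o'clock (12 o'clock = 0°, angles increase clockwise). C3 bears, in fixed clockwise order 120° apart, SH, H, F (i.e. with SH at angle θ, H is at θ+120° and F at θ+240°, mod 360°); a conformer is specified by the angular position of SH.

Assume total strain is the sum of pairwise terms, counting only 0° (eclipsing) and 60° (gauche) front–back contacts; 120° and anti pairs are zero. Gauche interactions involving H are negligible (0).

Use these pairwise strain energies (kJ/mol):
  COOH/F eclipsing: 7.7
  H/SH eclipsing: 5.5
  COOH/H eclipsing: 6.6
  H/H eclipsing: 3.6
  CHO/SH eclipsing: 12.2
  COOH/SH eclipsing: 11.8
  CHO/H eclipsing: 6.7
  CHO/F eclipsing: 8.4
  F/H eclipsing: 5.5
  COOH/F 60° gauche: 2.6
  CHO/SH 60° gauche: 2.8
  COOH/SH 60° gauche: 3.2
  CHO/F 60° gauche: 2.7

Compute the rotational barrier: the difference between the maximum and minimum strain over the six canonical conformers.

SH at 0° (eclipsed): COOH–SH eclipsed, H–H eclipsed, CHO–F eclipsed; 11.8 + 3.6 + 8.4 = 23.8 kJ/mol.
SH at 60° (staggered): COOH–SH gauche, COOH–F gauche, CHO–F gauche; 3.2 + 2.6 + 2.7 = 8.5 kJ/mol.
SH at 120° (eclipsed): COOH–F eclipsed, H–SH eclipsed, CHO–H eclipsed; 7.7 + 5.5 + 6.7 = 19.9 kJ/mol.
SH at 180° (staggered): COOH–F gauche, CHO–SH gauche; 2.6 + 2.8 = 5.4 kJ/mol.
SH at 240° (eclipsed): COOH–H eclipsed, H–F eclipsed, CHO–SH eclipsed; 6.6 + 5.5 + 12.2 = 24.3 kJ/mol.
SH at 300° (staggered): COOH–SH gauche, CHO–SH gauche, CHO–F gauche; 3.2 + 2.8 + 2.7 = 8.7 kJ/mol.
Max at 240° (24.3 kJ/mol), min at 180° (5.4 kJ/mol); barrier = 18.9 kJ/mol.

18.9 kJ/mol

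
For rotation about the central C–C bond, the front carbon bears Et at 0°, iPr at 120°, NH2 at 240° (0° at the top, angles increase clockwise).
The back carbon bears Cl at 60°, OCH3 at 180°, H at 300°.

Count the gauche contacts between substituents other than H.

4

Non-H gauche pairs: Et(0°)/Cl(60°); iPr(120°)/Cl(60°); iPr(120°)/OCH3(180°); NH2(240°)/OCH3(180°) — 4 interactions.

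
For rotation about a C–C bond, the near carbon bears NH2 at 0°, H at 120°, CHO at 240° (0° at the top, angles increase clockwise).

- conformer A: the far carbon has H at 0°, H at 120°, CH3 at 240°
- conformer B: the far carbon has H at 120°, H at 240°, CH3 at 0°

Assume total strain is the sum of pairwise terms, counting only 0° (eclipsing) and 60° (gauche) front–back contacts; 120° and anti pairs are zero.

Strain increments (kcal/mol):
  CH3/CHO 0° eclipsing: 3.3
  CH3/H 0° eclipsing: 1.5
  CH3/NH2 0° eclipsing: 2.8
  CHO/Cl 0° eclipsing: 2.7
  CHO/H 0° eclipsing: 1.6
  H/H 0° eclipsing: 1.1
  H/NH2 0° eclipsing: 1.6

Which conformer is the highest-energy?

A

A (eclipsed): NH2–H eclipsed, H–H eclipsed, CHO–CH3 eclipsed; 1.6 + 1.1 + 3.3 = 6.0 kcal/mol.
B (eclipsed): NH2–CH3 eclipsed, H–H eclipsed, CHO–H eclipsed; 2.8 + 1.1 + 1.6 = 5.5 kcal/mol.
A has the highest total (6.0 kcal/mol).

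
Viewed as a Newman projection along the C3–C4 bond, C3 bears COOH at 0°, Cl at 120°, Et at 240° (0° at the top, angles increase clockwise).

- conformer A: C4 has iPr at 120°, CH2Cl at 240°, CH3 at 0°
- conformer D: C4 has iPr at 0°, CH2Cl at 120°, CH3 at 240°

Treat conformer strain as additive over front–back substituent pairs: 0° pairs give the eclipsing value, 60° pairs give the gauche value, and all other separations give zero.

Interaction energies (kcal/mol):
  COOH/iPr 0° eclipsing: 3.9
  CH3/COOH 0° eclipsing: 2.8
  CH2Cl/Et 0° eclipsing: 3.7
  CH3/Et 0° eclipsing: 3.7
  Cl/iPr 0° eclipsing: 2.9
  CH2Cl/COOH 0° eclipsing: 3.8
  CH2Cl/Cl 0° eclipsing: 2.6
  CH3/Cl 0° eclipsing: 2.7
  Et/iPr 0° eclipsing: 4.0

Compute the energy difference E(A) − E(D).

A (eclipsed): COOH(0°)/CH3(0°) eclipsed 2.8; Cl(120°)/iPr(120°) eclipsed 2.9; Et(240°)/CH2Cl(240°) eclipsed 3.7 → 9.4 kcal/mol.
D (eclipsed): COOH(0°)/iPr(0°) eclipsed 3.9; Cl(120°)/CH2Cl(120°) eclipsed 2.6; Et(240°)/CH3(240°) eclipsed 3.7 → 10.2 kcal/mol.
E(A) − E(D) = 9.4 − 10.2 = -0.8 kcal/mol.

-0.8 kcal/mol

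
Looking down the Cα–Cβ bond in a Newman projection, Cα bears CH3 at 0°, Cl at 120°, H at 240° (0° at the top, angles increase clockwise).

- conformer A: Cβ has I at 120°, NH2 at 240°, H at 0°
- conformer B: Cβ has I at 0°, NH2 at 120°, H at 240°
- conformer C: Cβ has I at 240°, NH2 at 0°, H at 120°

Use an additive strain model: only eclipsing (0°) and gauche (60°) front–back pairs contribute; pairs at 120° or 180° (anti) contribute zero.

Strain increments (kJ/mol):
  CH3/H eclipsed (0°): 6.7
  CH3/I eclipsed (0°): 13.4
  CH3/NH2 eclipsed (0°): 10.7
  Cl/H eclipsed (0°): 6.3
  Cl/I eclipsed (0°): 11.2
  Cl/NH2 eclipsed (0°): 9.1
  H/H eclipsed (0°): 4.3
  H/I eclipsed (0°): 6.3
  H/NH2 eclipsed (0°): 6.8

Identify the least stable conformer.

A (eclipsed): CH3–H eclipsed, Cl–I eclipsed, H–NH2 eclipsed; 6.7 + 11.2 + 6.8 = 24.7 kJ/mol.
B (eclipsed): CH3–I eclipsed, Cl–NH2 eclipsed, H–H eclipsed; 13.4 + 9.1 + 4.3 = 26.8 kJ/mol.
C (eclipsed): CH3–NH2 eclipsed, Cl–H eclipsed, H–I eclipsed; 10.7 + 6.3 + 6.3 = 23.3 kJ/mol.
B has the highest total (26.8 kJ/mol).

B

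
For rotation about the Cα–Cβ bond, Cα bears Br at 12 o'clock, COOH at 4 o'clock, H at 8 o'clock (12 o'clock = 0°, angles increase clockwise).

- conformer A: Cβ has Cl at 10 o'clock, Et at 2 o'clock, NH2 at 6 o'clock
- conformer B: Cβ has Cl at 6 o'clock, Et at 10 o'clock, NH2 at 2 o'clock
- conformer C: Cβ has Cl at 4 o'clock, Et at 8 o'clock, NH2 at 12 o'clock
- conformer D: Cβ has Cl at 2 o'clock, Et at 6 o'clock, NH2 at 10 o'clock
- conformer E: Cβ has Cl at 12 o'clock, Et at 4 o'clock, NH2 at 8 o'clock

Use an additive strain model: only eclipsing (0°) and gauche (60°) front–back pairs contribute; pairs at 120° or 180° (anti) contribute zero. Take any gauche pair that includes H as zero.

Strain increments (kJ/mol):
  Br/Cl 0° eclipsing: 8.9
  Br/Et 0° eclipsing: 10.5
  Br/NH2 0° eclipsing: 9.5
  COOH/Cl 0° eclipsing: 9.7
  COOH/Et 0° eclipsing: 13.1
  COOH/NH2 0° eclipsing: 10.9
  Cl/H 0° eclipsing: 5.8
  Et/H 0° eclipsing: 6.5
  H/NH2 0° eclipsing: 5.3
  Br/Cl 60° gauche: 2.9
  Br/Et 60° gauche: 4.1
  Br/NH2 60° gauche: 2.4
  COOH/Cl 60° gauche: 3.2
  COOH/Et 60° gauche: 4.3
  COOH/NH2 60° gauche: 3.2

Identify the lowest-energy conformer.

A is staggered. Br at 0° is gauche with Cl at 300° (2.9); Br at 0° is gauche with Et at 60° (4.1); COOH at 120° is gauche with Et at 60° (4.3); COOH at 120° is gauche with NH2 at 180° (3.2). Total 14.5 kJ/mol.
B is staggered. Br at 0° is gauche with Et at 300° (4.1); Br at 0° is gauche with NH2 at 60° (2.4); COOH at 120° is gauche with Cl at 180° (3.2); COOH at 120° is gauche with NH2 at 60° (3.2). Total 12.9 kJ/mol.
C is eclipsed. Br at 0° is eclipsed with NH2 at 0° (9.5); COOH at 120° is eclipsed with Cl at 120° (9.7); H at 240° is eclipsed with Et at 240° (6.5). Total 25.7 kJ/mol.
D is staggered. Br at 0° is gauche with Cl at 60° (2.9); Br at 0° is gauche with NH2 at 300° (2.4); COOH at 120° is gauche with Cl at 60° (3.2); COOH at 120° is gauche with Et at 180° (4.3). Total 12.8 kJ/mol.
E is eclipsed. Br at 0° is eclipsed with Cl at 0° (8.9); COOH at 120° is eclipsed with Et at 120° (13.1); H at 240° is eclipsed with NH2 at 240° (5.3). Total 27.3 kJ/mol.
D has the lowest total (12.8 kJ/mol).

D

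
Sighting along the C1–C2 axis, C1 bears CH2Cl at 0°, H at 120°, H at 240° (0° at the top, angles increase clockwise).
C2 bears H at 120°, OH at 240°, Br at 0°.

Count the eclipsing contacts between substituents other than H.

Non-H eclipsing pairs: CH2Cl(0°)/Br(0°) — 1 interaction.

1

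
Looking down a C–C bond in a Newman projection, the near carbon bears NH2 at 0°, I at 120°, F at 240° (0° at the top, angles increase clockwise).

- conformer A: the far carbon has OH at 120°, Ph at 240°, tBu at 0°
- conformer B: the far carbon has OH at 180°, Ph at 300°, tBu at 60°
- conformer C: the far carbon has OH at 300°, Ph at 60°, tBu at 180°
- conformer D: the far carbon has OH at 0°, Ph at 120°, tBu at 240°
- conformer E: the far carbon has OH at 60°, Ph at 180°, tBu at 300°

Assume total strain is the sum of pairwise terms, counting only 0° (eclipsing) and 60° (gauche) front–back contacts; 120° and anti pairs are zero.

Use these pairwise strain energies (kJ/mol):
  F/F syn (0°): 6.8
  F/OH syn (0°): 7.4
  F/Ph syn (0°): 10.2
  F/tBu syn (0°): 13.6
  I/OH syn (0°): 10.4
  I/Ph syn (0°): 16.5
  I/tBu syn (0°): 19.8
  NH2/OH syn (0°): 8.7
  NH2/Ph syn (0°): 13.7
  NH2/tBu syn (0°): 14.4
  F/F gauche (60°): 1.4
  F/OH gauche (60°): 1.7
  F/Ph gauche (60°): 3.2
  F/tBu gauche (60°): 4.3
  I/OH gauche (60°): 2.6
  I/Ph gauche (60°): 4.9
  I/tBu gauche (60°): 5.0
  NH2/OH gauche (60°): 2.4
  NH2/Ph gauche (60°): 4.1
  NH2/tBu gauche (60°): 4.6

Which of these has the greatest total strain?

D

A (eclipsed): NH2(0°)/tBu(0°) eclipsed 14.4; I(120°)/OH(120°) eclipsed 10.4; F(240°)/Ph(240°) eclipsed 10.2 → 35.0 kJ/mol.
B (staggered): NH2(0°)/Ph(300°) gauche 4.1; NH2(0°)/tBu(60°) gauche 4.6; I(120°)/OH(180°) gauche 2.6; I(120°)/tBu(60°) gauche 5.0; F(240°)/OH(180°) gauche 1.7; F(240°)/Ph(300°) gauche 3.2 → 21.2 kJ/mol.
C (staggered): NH2(0°)/OH(300°) gauche 2.4; NH2(0°)/Ph(60°) gauche 4.1; I(120°)/Ph(60°) gauche 4.9; I(120°)/tBu(180°) gauche 5.0; F(240°)/OH(300°) gauche 1.7; F(240°)/tBu(180°) gauche 4.3 → 22.4 kJ/mol.
D (eclipsed): NH2(0°)/OH(0°) eclipsed 8.7; I(120°)/Ph(120°) eclipsed 16.5; F(240°)/tBu(240°) eclipsed 13.6 → 38.8 kJ/mol.
E (staggered): NH2(0°)/OH(60°) gauche 2.4; NH2(0°)/tBu(300°) gauche 4.6; I(120°)/OH(60°) gauche 2.6; I(120°)/Ph(180°) gauche 4.9; F(240°)/Ph(180°) gauche 3.2; F(240°)/tBu(300°) gauche 4.3 → 22.0 kJ/mol.
D has the highest total (38.8 kJ/mol).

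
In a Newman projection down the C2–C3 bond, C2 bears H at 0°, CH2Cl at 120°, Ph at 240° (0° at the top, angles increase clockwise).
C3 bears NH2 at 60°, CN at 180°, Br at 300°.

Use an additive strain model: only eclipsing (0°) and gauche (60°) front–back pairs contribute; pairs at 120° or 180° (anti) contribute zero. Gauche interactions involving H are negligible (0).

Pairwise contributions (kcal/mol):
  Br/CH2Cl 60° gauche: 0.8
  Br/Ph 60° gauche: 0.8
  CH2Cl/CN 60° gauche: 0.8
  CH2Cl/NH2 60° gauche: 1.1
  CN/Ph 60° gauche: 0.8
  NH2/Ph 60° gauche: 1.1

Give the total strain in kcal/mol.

3.5 kcal/mol

This conformer (staggered): CH2Cl(120°)/NH2(60°) gauche 1.1; CH2Cl(120°)/CN(180°) gauche 0.8; Ph(240°)/CN(180°) gauche 0.8; Ph(240°)/Br(300°) gauche 0.8 → 3.5 kcal/mol.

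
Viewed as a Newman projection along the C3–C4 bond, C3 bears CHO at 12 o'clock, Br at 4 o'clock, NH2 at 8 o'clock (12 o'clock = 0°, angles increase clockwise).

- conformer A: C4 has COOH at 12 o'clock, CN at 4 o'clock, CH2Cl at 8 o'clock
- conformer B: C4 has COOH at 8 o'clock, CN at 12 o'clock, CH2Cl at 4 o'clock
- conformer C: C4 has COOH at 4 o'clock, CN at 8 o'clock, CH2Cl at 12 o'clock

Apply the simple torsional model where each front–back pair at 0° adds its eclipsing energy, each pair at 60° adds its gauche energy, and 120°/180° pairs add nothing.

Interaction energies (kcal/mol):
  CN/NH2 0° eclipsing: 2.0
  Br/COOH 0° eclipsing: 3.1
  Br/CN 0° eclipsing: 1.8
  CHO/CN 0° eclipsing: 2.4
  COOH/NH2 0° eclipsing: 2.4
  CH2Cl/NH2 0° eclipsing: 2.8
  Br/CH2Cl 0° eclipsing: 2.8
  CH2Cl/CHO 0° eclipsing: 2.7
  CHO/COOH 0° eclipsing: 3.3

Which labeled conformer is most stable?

A (eclipsed): CHO–COOH eclipsed, Br–CN eclipsed, NH2–CH2Cl eclipsed; 3.3 + 1.8 + 2.8 = 7.9 kcal/mol.
B (eclipsed): CHO–CN eclipsed, Br–CH2Cl eclipsed, NH2–COOH eclipsed; 2.4 + 2.8 + 2.4 = 7.6 kcal/mol.
C (eclipsed): CHO–CH2Cl eclipsed, Br–COOH eclipsed, NH2–CN eclipsed; 2.7 + 3.1 + 2.0 = 7.8 kcal/mol.
B has the lowest total (7.6 kcal/mol).

B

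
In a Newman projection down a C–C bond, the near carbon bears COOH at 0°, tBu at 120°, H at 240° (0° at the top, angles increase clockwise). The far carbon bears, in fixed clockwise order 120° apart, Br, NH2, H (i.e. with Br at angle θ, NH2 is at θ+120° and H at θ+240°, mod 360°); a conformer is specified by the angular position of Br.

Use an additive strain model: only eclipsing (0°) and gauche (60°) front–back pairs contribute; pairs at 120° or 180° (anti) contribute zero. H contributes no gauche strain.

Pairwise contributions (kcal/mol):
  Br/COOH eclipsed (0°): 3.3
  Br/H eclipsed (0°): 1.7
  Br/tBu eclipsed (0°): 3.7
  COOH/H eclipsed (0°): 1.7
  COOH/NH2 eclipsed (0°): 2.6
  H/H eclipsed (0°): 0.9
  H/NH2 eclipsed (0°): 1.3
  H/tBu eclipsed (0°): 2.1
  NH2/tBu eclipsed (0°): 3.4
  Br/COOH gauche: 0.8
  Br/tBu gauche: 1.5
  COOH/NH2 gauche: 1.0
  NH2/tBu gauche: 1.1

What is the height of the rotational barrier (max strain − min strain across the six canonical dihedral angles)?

Br at 0° (eclipsed): COOH(0°)/Br(0°) eclipsed 3.3; tBu(120°)/NH2(120°) eclipsed 3.4; H(240°)/H(240°) eclipsed 0.9 → 7.6 kcal/mol.
Br at 60° (staggered): COOH(0°)/Br(60°) gauche 0.8; tBu(120°)/Br(60°) gauche 1.5; tBu(120°)/NH2(180°) gauche 1.1 → 3.4 kcal/mol.
Br at 120° (eclipsed): COOH(0°)/H(0°) eclipsed 1.7; tBu(120°)/Br(120°) eclipsed 3.7; H(240°)/NH2(240°) eclipsed 1.3 → 6.7 kcal/mol.
Br at 180° (staggered): COOH(0°)/NH2(300°) gauche 1.0; tBu(120°)/Br(180°) gauche 1.5 → 2.5 kcal/mol.
Br at 240° (eclipsed): COOH(0°)/NH2(0°) eclipsed 2.6; tBu(120°)/H(120°) eclipsed 2.1; H(240°)/Br(240°) eclipsed 1.7 → 6.4 kcal/mol.
Br at 300° (staggered): COOH(0°)/Br(300°) gauche 0.8; COOH(0°)/NH2(60°) gauche 1.0; tBu(120°)/NH2(60°) gauche 1.1 → 2.9 kcal/mol.
Max at 0° (7.6 kcal/mol), min at 180° (2.5 kcal/mol); barrier = 5.1 kcal/mol.

5.1 kcal/mol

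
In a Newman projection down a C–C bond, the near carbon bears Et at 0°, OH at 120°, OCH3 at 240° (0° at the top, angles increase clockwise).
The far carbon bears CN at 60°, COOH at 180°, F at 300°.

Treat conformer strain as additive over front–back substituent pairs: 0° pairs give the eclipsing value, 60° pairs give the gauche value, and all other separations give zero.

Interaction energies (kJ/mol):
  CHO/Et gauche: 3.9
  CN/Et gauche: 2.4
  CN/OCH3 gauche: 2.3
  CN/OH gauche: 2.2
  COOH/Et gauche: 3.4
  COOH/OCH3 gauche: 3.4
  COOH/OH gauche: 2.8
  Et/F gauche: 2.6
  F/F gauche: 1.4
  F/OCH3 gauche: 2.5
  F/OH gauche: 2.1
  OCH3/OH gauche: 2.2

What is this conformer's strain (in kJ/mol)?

This conformer (staggered): Et(0°)/CN(60°) gauche 2.4; Et(0°)/F(300°) gauche 2.6; OH(120°)/CN(60°) gauche 2.2; OH(120°)/COOH(180°) gauche 2.8; OCH3(240°)/COOH(180°) gauche 3.4; OCH3(240°)/F(300°) gauche 2.5 → 15.9 kJ/mol.

15.9 kJ/mol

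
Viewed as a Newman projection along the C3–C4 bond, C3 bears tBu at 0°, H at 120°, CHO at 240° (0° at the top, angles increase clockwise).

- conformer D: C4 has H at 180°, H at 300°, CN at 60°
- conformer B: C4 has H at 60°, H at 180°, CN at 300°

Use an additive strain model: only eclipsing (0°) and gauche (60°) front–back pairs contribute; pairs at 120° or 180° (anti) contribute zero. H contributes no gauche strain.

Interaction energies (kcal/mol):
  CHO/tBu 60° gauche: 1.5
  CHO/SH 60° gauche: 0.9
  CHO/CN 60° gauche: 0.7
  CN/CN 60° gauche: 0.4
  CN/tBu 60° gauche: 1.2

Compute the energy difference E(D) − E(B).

-0.7 kcal/mol

D is staggered. tBu at 0° is gauche with CN at 60° (1.2). Total 1.2 kcal/mol.
B is staggered. tBu at 0° is gauche with CN at 300° (1.2); CHO at 240° is gauche with CN at 300° (0.7). Total 1.9 kcal/mol.
E(D) − E(B) = 1.2 − 1.9 = -0.7 kcal/mol.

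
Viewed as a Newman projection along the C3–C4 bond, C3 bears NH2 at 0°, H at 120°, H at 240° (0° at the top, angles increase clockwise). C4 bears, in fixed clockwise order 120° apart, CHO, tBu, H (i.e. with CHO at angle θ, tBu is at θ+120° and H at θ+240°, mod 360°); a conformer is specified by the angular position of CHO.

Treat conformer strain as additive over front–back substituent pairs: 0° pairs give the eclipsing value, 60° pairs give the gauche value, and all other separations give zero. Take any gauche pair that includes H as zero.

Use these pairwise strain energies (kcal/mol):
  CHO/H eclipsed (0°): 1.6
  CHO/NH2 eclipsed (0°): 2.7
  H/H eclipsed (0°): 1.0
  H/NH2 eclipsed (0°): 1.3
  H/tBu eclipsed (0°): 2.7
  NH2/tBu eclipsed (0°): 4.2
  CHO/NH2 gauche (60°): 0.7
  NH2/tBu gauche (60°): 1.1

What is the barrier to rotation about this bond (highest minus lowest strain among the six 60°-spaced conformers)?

CHO at 0° is eclipsed. NH2 at 0° is eclipsed with CHO at 0° (2.7); H at 120° is eclipsed with tBu at 120° (2.7); H at 240° is eclipsed with H at 240° (1.0). Total 6.4 kcal/mol.
CHO at 60° is staggered. NH2 at 0° is gauche with CHO at 60° (0.7). Total 0.7 kcal/mol.
CHO at 120° is eclipsed. NH2 at 0° is eclipsed with H at 0° (1.3); H at 120° is eclipsed with CHO at 120° (1.6); H at 240° is eclipsed with tBu at 240° (2.7). Total 5.6 kcal/mol.
CHO at 180° is staggered. NH2 at 0° is gauche with tBu at 300° (1.1). Total 1.1 kcal/mol.
CHO at 240° is eclipsed. NH2 at 0° is eclipsed with tBu at 0° (4.2); H at 120° is eclipsed with H at 120° (1.0); H at 240° is eclipsed with CHO at 240° (1.6). Total 6.8 kcal/mol.
CHO at 300° is staggered. NH2 at 0° is gauche with CHO at 300° (0.7); NH2 at 0° is gauche with tBu at 60° (1.1). Total 1.8 kcal/mol.
Max at 240° (6.8 kcal/mol), min at 60° (0.7 kcal/mol); barrier = 6.1 kcal/mol.

6.1 kcal/mol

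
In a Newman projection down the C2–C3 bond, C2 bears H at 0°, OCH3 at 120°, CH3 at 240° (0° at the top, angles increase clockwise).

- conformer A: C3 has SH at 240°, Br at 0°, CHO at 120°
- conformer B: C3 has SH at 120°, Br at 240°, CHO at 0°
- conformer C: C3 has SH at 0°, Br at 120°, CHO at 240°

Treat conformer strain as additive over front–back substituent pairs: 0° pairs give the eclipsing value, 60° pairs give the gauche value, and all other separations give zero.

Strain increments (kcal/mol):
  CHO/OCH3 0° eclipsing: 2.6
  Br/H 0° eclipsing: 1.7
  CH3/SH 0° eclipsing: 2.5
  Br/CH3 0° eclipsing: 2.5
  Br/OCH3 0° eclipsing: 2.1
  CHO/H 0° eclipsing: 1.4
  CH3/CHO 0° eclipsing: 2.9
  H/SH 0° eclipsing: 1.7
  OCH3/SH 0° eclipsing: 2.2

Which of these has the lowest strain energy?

B

A (eclipsed): H–Br eclipsed, OCH3–CHO eclipsed, CH3–SH eclipsed; 1.7 + 2.6 + 2.5 = 6.8 kcal/mol.
B (eclipsed): H–CHO eclipsed, OCH3–SH eclipsed, CH3–Br eclipsed; 1.4 + 2.2 + 2.5 = 6.1 kcal/mol.
C (eclipsed): H–SH eclipsed, OCH3–Br eclipsed, CH3–CHO eclipsed; 1.7 + 2.1 + 2.9 = 6.7 kcal/mol.
B has the lowest total (6.1 kcal/mol).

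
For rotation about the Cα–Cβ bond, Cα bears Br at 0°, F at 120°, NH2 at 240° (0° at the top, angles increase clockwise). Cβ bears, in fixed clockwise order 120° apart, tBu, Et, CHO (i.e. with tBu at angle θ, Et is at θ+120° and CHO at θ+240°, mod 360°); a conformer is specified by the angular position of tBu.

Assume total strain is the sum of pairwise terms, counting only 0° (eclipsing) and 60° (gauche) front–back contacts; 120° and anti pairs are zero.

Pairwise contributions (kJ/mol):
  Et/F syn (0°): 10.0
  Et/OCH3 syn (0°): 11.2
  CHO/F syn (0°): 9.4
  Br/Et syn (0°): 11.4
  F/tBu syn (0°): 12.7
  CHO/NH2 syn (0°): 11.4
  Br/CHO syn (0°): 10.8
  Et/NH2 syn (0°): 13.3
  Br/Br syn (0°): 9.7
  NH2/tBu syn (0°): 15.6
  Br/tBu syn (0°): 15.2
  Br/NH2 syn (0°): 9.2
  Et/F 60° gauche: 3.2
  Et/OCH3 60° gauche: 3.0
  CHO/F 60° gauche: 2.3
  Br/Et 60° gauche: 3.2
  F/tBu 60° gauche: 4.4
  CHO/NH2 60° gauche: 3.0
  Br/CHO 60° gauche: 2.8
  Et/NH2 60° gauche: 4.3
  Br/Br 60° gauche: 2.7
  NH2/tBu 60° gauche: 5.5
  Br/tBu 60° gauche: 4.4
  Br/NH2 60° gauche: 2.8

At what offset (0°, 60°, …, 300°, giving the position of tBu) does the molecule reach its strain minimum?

tBu at 0° (eclipsed): Br–tBu eclipsed, F–Et eclipsed, NH2–CHO eclipsed; 15.2 + 10.0 + 11.4 = 36.6 kJ/mol.
tBu at 60° (staggered): Br–tBu gauche, Br–CHO gauche, F–tBu gauche, F–Et gauche, NH2–Et gauche, NH2–CHO gauche; 4.4 + 2.8 + 4.4 + 3.2 + 4.3 + 3.0 = 22.1 kJ/mol.
tBu at 120° (eclipsed): Br–CHO eclipsed, F–tBu eclipsed, NH2–Et eclipsed; 10.8 + 12.7 + 13.3 = 36.8 kJ/mol.
tBu at 180° (staggered): Br–Et gauche, Br–CHO gauche, F–tBu gauche, F–CHO gauche, NH2–tBu gauche, NH2–Et gauche; 3.2 + 2.8 + 4.4 + 2.3 + 5.5 + 4.3 = 22.5 kJ/mol.
tBu at 240° (eclipsed): Br–Et eclipsed, F–CHO eclipsed, NH2–tBu eclipsed; 11.4 + 9.4 + 15.6 = 36.4 kJ/mol.
tBu at 300° (staggered): Br–tBu gauche, Br–Et gauche, F–Et gauche, F–CHO gauche, NH2–tBu gauche, NH2–CHO gauche; 4.4 + 3.2 + 3.2 + 2.3 + 5.5 + 3.0 = 21.6 kJ/mol.
The minimum (21.6 kJ/mol) occurs with tBu at 300°.

300°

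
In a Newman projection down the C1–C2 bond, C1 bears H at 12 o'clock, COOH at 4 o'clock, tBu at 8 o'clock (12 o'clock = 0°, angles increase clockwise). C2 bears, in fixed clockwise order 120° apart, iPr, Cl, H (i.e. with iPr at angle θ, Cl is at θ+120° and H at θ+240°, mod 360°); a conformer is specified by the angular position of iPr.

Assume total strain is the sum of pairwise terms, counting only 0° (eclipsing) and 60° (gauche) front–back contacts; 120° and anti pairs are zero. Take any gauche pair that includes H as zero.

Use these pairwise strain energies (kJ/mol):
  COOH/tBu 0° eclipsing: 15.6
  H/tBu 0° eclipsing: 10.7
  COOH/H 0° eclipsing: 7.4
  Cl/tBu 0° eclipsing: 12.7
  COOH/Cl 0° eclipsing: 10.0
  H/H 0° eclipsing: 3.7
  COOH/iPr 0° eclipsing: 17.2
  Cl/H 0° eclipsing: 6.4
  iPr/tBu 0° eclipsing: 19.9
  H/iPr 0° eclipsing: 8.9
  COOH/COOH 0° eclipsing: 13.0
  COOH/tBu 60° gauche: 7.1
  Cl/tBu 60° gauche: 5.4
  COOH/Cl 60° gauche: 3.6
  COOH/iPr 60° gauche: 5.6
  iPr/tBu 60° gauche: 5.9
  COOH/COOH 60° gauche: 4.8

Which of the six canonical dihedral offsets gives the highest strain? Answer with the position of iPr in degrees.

iPr at 0° (eclipsed): H–iPr eclipsed, COOH–Cl eclipsed, tBu–H eclipsed; 8.9 + 10.0 + 10.7 = 29.6 kJ/mol.
iPr at 60° (staggered): COOH–iPr gauche, COOH–Cl gauche, tBu–Cl gauche; 5.6 + 3.6 + 5.4 = 14.6 kJ/mol.
iPr at 120° (eclipsed): H–H eclipsed, COOH–iPr eclipsed, tBu–Cl eclipsed; 3.7 + 17.2 + 12.7 = 33.6 kJ/mol.
iPr at 180° (staggered): COOH–iPr gauche, tBu–iPr gauche, tBu–Cl gauche; 5.6 + 5.9 + 5.4 = 16.9 kJ/mol.
iPr at 240° (eclipsed): H–Cl eclipsed, COOH–H eclipsed, tBu–iPr eclipsed; 6.4 + 7.4 + 19.9 = 33.7 kJ/mol.
iPr at 300° (staggered): COOH–Cl gauche, tBu–iPr gauche; 3.6 + 5.9 = 9.5 kJ/mol.
The maximum (33.7 kJ/mol) occurs with iPr at 240°.

240°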